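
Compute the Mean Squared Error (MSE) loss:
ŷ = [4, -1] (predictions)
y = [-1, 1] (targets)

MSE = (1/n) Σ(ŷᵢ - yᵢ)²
MSE = 14.5

MSE = (1/2)((4--1)² + (-1-1)²) = (1/2)(25 + 4) = 14.5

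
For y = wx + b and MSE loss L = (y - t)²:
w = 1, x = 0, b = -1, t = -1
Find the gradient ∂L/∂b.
∂L/∂b = 0

y = wx + b = (1)(0) + -1 = -1
∂L/∂y = 2(y - t) = 2(-1 - -1) = 0
∂y/∂b = 1
∂L/∂b = ∂L/∂y · ∂y/∂b = 0 × 1 = 0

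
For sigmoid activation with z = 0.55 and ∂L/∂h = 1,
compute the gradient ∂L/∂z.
∂L/∂z = 0.232

σ(0.55) = 0.6341
σ'(0.55) = σ(0.55)(1 - σ(0.55)) = 0.6341 × 0.3659 = 0.232
∂L/∂z = ∂L/∂h · σ'(z) = 1 × 0.232 = 0.232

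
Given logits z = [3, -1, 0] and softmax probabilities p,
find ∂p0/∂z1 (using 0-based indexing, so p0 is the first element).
∂p0/∂z1 = -0.01605

p = softmax(z) = [0.9362, 0.01715, 0.04661]
p0 = 0.9362, p1 = 0.01715

∂p0/∂z1 = -p0 × p1 = -0.9362 × 0.01715 = -0.01605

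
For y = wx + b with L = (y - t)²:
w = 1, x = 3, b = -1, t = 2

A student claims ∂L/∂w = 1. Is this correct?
Incorrect

y = (1)(3) + -1 = 2
∂L/∂y = 2(y - t) = 2(2 - 2) = 0
∂y/∂w = x = 3
∂L/∂w = 0 × 3 = 0

Claimed value: 1
Incorrect: The correct gradient is 0.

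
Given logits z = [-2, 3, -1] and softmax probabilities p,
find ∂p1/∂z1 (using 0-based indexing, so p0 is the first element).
∂p1/∂z1 = 0.02384

p = softmax(z) = [0.006573, 0.9756, 0.01787]
p1 = 0.9756

∂p1/∂z1 = p1(1 - p1) = 0.9756 × (1 - 0.9756) = 0.02384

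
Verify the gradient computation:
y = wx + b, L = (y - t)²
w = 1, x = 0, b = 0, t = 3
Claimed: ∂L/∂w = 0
Correct

y = (1)(0) + 0 = 0
∂L/∂y = 2(y - t) = 2(0 - 3) = -6
∂y/∂w = x = 0
∂L/∂w = -6 × 0 = 0

Claimed value: 0
Correct: The correct gradient is 0.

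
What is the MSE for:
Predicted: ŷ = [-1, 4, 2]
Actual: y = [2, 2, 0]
MSE = 5.667

MSE = (1/3)((-1-2)² + (4-2)² + (2-0)²) = (1/3)(9 + 4 + 4) = 5.667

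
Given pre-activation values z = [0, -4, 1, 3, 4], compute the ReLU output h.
h = [0, 0, 1, 3, 4]

ReLU applied element-wise: max(0,0)=0, max(0,-4)=0, max(0,1)=1, max(0,3)=3, max(0,4)=4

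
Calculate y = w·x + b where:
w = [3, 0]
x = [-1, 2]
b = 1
y = -2

y = (3)(-1) + (0)(2) + 1 = -2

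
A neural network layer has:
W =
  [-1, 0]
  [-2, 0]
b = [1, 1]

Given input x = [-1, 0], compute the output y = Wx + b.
y = [2, 3]

Wx = [-1×-1 + 0×0, -2×-1 + 0×0]
   = [1, 2]
y = Wx + b = [1 + 1, 2 + 1] = [2, 3]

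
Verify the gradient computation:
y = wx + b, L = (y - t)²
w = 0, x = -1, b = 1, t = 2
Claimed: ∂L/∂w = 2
Correct

y = (0)(-1) + 1 = 1
∂L/∂y = 2(y - t) = 2(1 - 2) = -2
∂y/∂w = x = -1
∂L/∂w = -2 × -1 = 2

Claimed value: 2
Correct: The correct gradient is 2.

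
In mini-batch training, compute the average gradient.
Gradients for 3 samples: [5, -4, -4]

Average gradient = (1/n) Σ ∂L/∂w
Average gradient = -1

Average = (1/3)(5 + -4 + -4) = -3/3 = -1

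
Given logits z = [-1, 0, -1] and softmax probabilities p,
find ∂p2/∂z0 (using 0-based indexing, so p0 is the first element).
∂p2/∂z0 = -0.04492

p = softmax(z) = [0.2119, 0.5761, 0.2119]
p2 = 0.2119, p0 = 0.2119

∂p2/∂z0 = -p2 × p0 = -0.2119 × 0.2119 = -0.04492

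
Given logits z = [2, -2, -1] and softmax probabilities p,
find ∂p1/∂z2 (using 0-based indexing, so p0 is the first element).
∂p1/∂z2 = -0.0007993

p = softmax(z) = [0.9362, 0.01715, 0.04661]
p1 = 0.01715, p2 = 0.04661

∂p1/∂z2 = -p1 × p2 = -0.01715 × 0.04661 = -0.0007993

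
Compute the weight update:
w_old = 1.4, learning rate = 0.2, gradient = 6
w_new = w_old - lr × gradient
w_new = 0.2

w_new = w - η·∂L/∂w = 1.4 - 0.2×(6) = 1.4 - (1.2) = 0.2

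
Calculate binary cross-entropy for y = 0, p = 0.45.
L = 0.5978

L = -0·log(0.45) - 1·log(0.55) = -log(0.55) = 0.5978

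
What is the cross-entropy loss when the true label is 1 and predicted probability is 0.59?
L = 0.5276

L = -1·log(0.59) - 0·log(0.41) = -log(0.59) = 0.5276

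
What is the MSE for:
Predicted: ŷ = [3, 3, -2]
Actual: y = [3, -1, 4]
MSE = 17.33

MSE = (1/3)((3-3)² + (3--1)² + (-2-4)²) = (1/3)(0 + 16 + 36) = 17.33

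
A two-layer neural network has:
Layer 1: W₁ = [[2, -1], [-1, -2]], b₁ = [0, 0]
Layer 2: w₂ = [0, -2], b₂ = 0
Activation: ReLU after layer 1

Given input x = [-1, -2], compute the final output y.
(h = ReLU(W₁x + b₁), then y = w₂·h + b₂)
y = -10

Layer 1 pre-activation: z₁ = [0, 5]
After ReLU: h = [0, 5]
Layer 2 output: y = 0×0 + -2×5 + 0 = -10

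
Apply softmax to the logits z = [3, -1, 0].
p = [0.9362, 0.0171, 0.0466]

exp(z) = [20.09, 0.3679, 1]
Sum = 21.45
p = [0.9362, 0.0171, 0.0466]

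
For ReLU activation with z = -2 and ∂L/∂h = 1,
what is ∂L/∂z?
∂L/∂z = 0

h = ReLU(-2) = 0
Since z < 0: ∂h/∂z = 0
∂L/∂z = ∂L/∂h · ∂h/∂z = 1 × 0 = 0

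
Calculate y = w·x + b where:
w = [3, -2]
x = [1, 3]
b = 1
y = -2

y = (3)(1) + (-2)(3) + 1 = -2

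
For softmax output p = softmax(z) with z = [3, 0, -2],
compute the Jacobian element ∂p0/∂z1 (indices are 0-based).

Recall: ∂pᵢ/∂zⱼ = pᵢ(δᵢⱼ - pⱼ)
∂p0/∂z1 = -0.0446

p = softmax(z) = [0.9465, 0.04712, 0.006377]
p0 = 0.9465, p1 = 0.04712

∂p0/∂z1 = -p0 × p1 = -0.9465 × 0.04712 = -0.0446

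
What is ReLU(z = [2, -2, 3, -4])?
h = [2, 0, 3, 0]

ReLU applied element-wise: max(0,2)=2, max(0,-2)=0, max(0,3)=3, max(0,-4)=0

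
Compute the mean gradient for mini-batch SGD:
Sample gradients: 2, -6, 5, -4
Average gradient = -0.75

Average = (1/4)(2 + -6 + 5 + -4) = -3/4 = -0.75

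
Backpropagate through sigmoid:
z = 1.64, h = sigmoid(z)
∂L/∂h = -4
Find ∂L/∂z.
∂L/∂z = -0.5443

σ(1.64) = 0.8375
σ'(1.64) = σ(1.64)(1 - σ(1.64)) = 0.8375 × 0.1625 = 0.1361
∂L/∂z = ∂L/∂h · σ'(z) = -4 × 0.1361 = -0.5443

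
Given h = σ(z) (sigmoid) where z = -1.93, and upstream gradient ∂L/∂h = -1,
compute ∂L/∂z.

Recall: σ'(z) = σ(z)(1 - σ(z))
∂L/∂z = -0.1107

σ(-1.93) = 0.1268
σ'(-1.93) = σ(-1.93)(1 - σ(-1.93)) = 0.1268 × 0.8732 = 0.1107
∂L/∂z = ∂L/∂h · σ'(z) = -1 × 0.1107 = -0.1107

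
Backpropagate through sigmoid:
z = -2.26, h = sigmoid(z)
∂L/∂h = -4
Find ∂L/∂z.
∂L/∂z = -0.3422

σ(-2.26) = 0.09449
σ'(-2.26) = σ(-2.26)(1 - σ(-2.26)) = 0.09449 × 0.9055 = 0.08556
∂L/∂z = ∂L/∂h · σ'(z) = -4 × 0.08556 = -0.3422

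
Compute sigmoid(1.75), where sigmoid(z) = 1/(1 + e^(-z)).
0.852

sigmoid(1.75) = 1/(1 + e^(-1.75)) = 1/(1 + 0.1738) = 0.852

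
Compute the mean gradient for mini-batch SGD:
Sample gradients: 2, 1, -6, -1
Average gradient = -1

Average = (1/4)(2 + 1 + -6 + -1) = -4/4 = -1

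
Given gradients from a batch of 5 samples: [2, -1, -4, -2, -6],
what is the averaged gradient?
Average gradient = -2.2

Average = (1/5)(2 + -1 + -4 + -2 + -6) = -11/5 = -2.2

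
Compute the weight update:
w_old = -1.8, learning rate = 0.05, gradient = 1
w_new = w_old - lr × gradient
w_new = -1.85

w_new = w - η·∂L/∂w = -1.8 - 0.05×(1) = -1.8 - (0.05) = -1.85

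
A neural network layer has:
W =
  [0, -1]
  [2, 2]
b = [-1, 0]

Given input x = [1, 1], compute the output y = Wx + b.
y = [-2, 4]

Wx = [0×1 + -1×1, 2×1 + 2×1]
   = [-1, 4]
y = Wx + b = [-1 + -1, 4 + 0] = [-2, 4]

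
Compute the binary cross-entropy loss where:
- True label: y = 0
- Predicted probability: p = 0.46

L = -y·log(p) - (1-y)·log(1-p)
L = 0.6162

L = -0·log(0.46) - 1·log(0.54) = -log(0.54) = 0.6162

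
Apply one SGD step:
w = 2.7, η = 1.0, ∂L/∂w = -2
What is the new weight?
w_new = 4.7

w_new = w - η·∂L/∂w = 2.7 - 1.0×(-2) = 2.7 - (-2) = 4.7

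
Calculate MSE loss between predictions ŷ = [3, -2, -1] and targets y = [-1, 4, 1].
MSE = 18.67

MSE = (1/3)((3--1)² + (-2-4)² + (-1-1)²) = (1/3)(16 + 36 + 4) = 18.67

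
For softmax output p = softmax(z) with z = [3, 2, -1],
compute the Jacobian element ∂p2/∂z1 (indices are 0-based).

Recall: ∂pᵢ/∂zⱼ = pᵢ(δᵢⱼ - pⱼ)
∂p2/∂z1 = -0.003507

p = softmax(z) = [0.7214, 0.2654, 0.01321]
p2 = 0.01321, p1 = 0.2654

∂p2/∂z1 = -p2 × p1 = -0.01321 × 0.2654 = -0.003507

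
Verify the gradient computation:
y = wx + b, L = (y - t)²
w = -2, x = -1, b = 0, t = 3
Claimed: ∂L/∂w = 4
Incorrect

y = (-2)(-1) + 0 = 2
∂L/∂y = 2(y - t) = 2(2 - 3) = -2
∂y/∂w = x = -1
∂L/∂w = -2 × -1 = 2

Claimed value: 4
Incorrect: The correct gradient is 2.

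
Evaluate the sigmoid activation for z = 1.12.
0.754

sigmoid(1.12) = 1/(1 + e^(-1.12)) = 1/(1 + 0.3263) = 0.754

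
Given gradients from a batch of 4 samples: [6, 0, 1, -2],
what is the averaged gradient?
Average gradient = 1.25

Average = (1/4)(6 + 0 + 1 + -2) = 5/4 = 1.25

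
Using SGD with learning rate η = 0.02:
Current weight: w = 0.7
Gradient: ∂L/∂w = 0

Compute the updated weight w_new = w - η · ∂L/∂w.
w_new = 0.7

w_new = w - η·∂L/∂w = 0.7 - 0.02×(0) = 0.7 - (0) = 0.7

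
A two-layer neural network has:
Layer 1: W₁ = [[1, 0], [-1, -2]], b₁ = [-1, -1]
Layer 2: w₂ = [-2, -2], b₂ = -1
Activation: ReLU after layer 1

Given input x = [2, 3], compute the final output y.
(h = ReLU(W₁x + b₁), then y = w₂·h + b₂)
y = -3

Layer 1 pre-activation: z₁ = [1, -9]
After ReLU: h = [1, 0]
Layer 2 output: y = -2×1 + -2×0 + -1 = -3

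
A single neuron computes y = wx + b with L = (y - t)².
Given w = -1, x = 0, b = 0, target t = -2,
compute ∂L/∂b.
∂L/∂b = 4

y = wx + b = (-1)(0) + 0 = 0
∂L/∂y = 2(y - t) = 2(0 - -2) = 4
∂y/∂b = 1
∂L/∂b = ∂L/∂y · ∂y/∂b = 4 × 1 = 4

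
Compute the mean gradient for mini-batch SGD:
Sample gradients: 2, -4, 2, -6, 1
Average gradient = -1

Average = (1/5)(2 + -4 + 2 + -6 + 1) = -5/5 = -1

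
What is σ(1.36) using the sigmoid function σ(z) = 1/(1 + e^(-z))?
0.7958

sigmoid(1.36) = 1/(1 + e^(-1.36)) = 1/(1 + 0.2567) = 0.7958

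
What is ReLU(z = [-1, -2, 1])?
h = [0, 0, 1]

ReLU applied element-wise: max(0,-1)=0, max(0,-2)=0, max(0,1)=1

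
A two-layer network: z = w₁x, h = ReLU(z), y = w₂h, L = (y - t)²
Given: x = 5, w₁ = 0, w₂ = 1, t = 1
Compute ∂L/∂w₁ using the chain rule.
∂L/∂w₁ = 0

Forward pass:
z = w₁x = 0×5 = 0
h = ReLU(0) = 0
y = w₂h = 1×0 = 0

Backward pass:
∂L/∂y = 2(y - t) = 2(0 - 1) = -2
∂y/∂h = w₂ = 1
∂h/∂z = 0 (ReLU derivative)
∂z/∂w₁ = x = 5

∂L/∂w₁ = -2 × 1 × 0 × 5 = 0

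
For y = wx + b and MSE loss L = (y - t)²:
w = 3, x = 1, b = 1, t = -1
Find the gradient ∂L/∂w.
∂L/∂w = 10

y = wx + b = (3)(1) + 1 = 4
∂L/∂y = 2(y - t) = 2(4 - -1) = 10
∂y/∂w = x = 1
∂L/∂w = ∂L/∂y · ∂y/∂w = 10 × 1 = 10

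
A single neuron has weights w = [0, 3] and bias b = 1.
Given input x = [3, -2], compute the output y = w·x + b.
y = -5

y = (0)(3) + (3)(-2) + 1 = -5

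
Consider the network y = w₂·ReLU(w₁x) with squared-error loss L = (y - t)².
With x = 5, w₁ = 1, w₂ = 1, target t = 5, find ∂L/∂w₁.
∂L/∂w₁ = 0

Forward pass:
z = w₁x = 1×5 = 5
h = ReLU(5) = 5
y = w₂h = 1×5 = 5

Backward pass:
∂L/∂y = 2(y - t) = 2(5 - 5) = 0
∂y/∂h = w₂ = 1
∂h/∂z = 1 (ReLU derivative)
∂z/∂w₁ = x = 5

∂L/∂w₁ = 0 × 1 × 1 × 5 = 0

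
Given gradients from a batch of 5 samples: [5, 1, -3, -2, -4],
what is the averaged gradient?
Average gradient = -0.6

Average = (1/5)(5 + 1 + -3 + -2 + -4) = -3/5 = -0.6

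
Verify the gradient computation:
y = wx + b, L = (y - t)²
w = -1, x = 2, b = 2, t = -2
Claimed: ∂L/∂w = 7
Incorrect

y = (-1)(2) + 2 = 0
∂L/∂y = 2(y - t) = 2(0 - -2) = 4
∂y/∂w = x = 2
∂L/∂w = 4 × 2 = 8

Claimed value: 7
Incorrect: The correct gradient is 8.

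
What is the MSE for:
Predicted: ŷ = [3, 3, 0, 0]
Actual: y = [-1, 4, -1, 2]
MSE = 5.5

MSE = (1/4)((3--1)² + (3-4)² + (0--1)² + (0-2)²) = (1/4)(16 + 1 + 1 + 4) = 5.5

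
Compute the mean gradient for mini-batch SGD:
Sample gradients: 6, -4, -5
Average gradient = -1

Average = (1/3)(6 + -4 + -5) = -3/3 = -1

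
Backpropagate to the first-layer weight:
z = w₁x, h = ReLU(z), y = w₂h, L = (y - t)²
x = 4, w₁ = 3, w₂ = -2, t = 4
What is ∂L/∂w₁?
∂L/∂w₁ = 448

Forward pass:
z = w₁x = 3×4 = 12
h = ReLU(12) = 12
y = w₂h = -2×12 = -24

Backward pass:
∂L/∂y = 2(y - t) = 2(-24 - 4) = -56
∂y/∂h = w₂ = -2
∂h/∂z = 1 (ReLU derivative)
∂z/∂w₁ = x = 4

∂L/∂w₁ = -56 × -2 × 1 × 4 = 448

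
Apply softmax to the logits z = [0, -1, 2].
p = [0.1142, 0.042, 0.8438]

exp(z) = [1, 0.3679, 7.389]
Sum = 8.757
p = [0.1142, 0.042, 0.8438]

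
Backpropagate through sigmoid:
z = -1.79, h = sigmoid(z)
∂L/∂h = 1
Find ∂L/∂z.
∂L/∂z = 0.1226

σ(-1.79) = 0.1431
σ'(-1.79) = σ(-1.79)(1 - σ(-1.79)) = 0.1431 × 0.8569 = 0.1226
∂L/∂z = ∂L/∂h · σ'(z) = 1 × 0.1226 = 0.1226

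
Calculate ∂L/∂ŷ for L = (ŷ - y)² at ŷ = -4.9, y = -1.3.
∂L/∂ŷ = -7.2

∂L/∂ŷ = 2(ŷ - y) = 2(-4.9 - -1.3) = 2(-3.6) = -7.2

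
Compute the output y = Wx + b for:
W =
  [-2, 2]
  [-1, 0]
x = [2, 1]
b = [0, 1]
y = [-2, -1]

Wx = [-2×2 + 2×1, -1×2 + 0×1]
   = [-2, -2]
y = Wx + b = [-2 + 0, -2 + 1] = [-2, -1]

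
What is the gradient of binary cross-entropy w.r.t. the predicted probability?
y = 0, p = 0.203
∂L/∂p = 1.255

∂L/∂p = -y/p + (1-y)/(1-p) = 0 + 1/0.797 = 1.255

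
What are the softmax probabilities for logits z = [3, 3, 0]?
p = [0.4879, 0.4879, 0.0243]

exp(z) = [20.09, 20.09, 1]
Sum = 41.17
p = [0.4879, 0.4879, 0.0243]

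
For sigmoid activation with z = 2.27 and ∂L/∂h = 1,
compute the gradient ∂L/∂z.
∂L/∂z = 0.08487

σ(2.27) = 0.9064
σ'(2.27) = σ(2.27)(1 - σ(2.27)) = 0.9064 × 0.09364 = 0.08487
∂L/∂z = ∂L/∂h · σ'(z) = 1 × 0.08487 = 0.08487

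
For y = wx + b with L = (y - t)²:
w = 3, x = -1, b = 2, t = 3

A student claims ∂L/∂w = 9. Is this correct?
Incorrect

y = (3)(-1) + 2 = -1
∂L/∂y = 2(y - t) = 2(-1 - 3) = -8
∂y/∂w = x = -1
∂L/∂w = -8 × -1 = 8

Claimed value: 9
Incorrect: The correct gradient is 8.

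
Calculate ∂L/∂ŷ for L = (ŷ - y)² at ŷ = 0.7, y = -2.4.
∂L/∂ŷ = 6.2

∂L/∂ŷ = 2(ŷ - y) = 2(0.7 - -2.4) = 2(3.1) = 6.2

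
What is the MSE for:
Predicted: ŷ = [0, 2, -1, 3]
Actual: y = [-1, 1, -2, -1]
MSE = 4.75

MSE = (1/4)((0--1)² + (2-1)² + (-1--2)² + (3--1)²) = (1/4)(1 + 1 + 1 + 16) = 4.75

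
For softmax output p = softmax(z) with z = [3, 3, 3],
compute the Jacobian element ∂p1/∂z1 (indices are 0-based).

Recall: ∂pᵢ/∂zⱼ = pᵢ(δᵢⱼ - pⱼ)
∂p1/∂z1 = 0.2222

p = softmax(z) = [0.3333, 0.3333, 0.3333]
p1 = 0.3333

∂p1/∂z1 = p1(1 - p1) = 0.3333 × (1 - 0.3333) = 0.2222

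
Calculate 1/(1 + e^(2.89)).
0.05265

sigmoid(-2.89) = 1/(1 + e^(2.89)) = 1/(1 + 17.99) = 0.05265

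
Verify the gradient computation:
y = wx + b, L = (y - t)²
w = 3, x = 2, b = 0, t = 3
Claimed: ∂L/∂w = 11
Incorrect

y = (3)(2) + 0 = 6
∂L/∂y = 2(y - t) = 2(6 - 3) = 6
∂y/∂w = x = 2
∂L/∂w = 6 × 2 = 12

Claimed value: 11
Incorrect: The correct gradient is 12.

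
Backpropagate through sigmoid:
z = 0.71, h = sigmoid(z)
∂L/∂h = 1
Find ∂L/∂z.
∂L/∂z = 0.221

σ(0.71) = 0.6704
σ'(0.71) = σ(0.71)(1 - σ(0.71)) = 0.6704 × 0.3296 = 0.221
∂L/∂z = ∂L/∂h · σ'(z) = 1 × 0.221 = 0.221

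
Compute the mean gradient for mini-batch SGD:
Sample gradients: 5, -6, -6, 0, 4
Average gradient = -0.6

Average = (1/5)(5 + -6 + -6 + 0 + 4) = -3/5 = -0.6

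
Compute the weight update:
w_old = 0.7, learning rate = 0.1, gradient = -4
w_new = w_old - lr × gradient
w_new = 1.1

w_new = w - η·∂L/∂w = 0.7 - 0.1×(-4) = 0.7 - (-0.4) = 1.1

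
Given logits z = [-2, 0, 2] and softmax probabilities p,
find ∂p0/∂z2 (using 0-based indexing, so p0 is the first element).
∂p0/∂z2 = -0.01376

p = softmax(z) = [0.01588, 0.1173, 0.8668]
p0 = 0.01588, p2 = 0.8668

∂p0/∂z2 = -p0 × p2 = -0.01588 × 0.8668 = -0.01376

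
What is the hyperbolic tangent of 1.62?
0.9246

tanh(1.62) = (e^(1.62) - e^(-1.62))/(e^(1.62) + e^(-1.62)) = 0.9246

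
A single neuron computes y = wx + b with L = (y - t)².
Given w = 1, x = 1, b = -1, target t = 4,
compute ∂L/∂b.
∂L/∂b = -8

y = wx + b = (1)(1) + -1 = 0
∂L/∂y = 2(y - t) = 2(0 - 4) = -8
∂y/∂b = 1
∂L/∂b = ∂L/∂y · ∂y/∂b = -8 × 1 = -8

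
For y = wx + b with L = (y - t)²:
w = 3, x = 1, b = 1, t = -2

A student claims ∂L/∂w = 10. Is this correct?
Incorrect

y = (3)(1) + 1 = 4
∂L/∂y = 2(y - t) = 2(4 - -2) = 12
∂y/∂w = x = 1
∂L/∂w = 12 × 1 = 12

Claimed value: 10
Incorrect: The correct gradient is 12.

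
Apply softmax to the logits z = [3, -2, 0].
p = [0.9465, 0.0064, 0.0471]

exp(z) = [20.09, 0.1353, 1]
Sum = 21.22
p = [0.9465, 0.0064, 0.0471]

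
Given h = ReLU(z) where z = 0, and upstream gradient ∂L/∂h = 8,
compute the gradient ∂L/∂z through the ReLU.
∂L/∂z = 0

h = ReLU(0) = 0
At z = 0: ∂h/∂z = 0 (by convention)
∂L/∂z = ∂L/∂h · ∂h/∂z = 8 × 0 = 0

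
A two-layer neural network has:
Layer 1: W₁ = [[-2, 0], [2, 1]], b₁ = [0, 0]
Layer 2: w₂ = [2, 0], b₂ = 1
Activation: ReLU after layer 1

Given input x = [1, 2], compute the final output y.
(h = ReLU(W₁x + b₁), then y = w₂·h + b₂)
y = 1

Layer 1 pre-activation: z₁ = [-2, 4]
After ReLU: h = [0, 4]
Layer 2 output: y = 2×0 + 0×4 + 1 = 1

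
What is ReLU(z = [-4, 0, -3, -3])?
h = [0, 0, 0, 0]

ReLU applied element-wise: max(0,-4)=0, max(0,0)=0, max(0,-3)=0, max(0,-3)=0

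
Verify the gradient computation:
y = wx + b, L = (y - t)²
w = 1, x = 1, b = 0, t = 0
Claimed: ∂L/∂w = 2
Correct

y = (1)(1) + 0 = 1
∂L/∂y = 2(y - t) = 2(1 - 0) = 2
∂y/∂w = x = 1
∂L/∂w = 2 × 1 = 2

Claimed value: 2
Correct: The correct gradient is 2.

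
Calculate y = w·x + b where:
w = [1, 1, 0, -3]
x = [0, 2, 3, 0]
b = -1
y = 1

y = (1)(0) + (1)(2) + (0)(3) + (-3)(0) + -1 = 1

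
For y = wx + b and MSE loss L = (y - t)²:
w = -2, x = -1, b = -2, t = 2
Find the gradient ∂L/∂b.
∂L/∂b = -4

y = wx + b = (-2)(-1) + -2 = 0
∂L/∂y = 2(y - t) = 2(0 - 2) = -4
∂y/∂b = 1
∂L/∂b = ∂L/∂y · ∂y/∂b = -4 × 1 = -4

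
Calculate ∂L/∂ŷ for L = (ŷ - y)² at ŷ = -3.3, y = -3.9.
∂L/∂ŷ = 1.2

∂L/∂ŷ = 2(ŷ - y) = 2(-3.3 - -3.9) = 2(0.6) = 1.2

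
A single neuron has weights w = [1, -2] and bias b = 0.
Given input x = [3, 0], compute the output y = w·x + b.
y = 3

y = (1)(3) + (-2)(0) + 0 = 3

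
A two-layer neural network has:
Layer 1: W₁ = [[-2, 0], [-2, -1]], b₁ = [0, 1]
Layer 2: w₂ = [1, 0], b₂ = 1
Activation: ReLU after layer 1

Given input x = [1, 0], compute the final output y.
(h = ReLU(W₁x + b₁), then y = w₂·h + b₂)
y = 1

Layer 1 pre-activation: z₁ = [-2, -1]
After ReLU: h = [0, 0]
Layer 2 output: y = 1×0 + 0×0 + 1 = 1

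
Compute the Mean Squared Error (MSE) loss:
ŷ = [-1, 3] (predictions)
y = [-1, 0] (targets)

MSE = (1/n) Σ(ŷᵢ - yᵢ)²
MSE = 4.5

MSE = (1/2)((-1--1)² + (3-0)²) = (1/2)(0 + 9) = 4.5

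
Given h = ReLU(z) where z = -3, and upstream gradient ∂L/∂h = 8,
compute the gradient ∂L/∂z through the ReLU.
∂L/∂z = 0

h = ReLU(-3) = 0
Since z < 0: ∂h/∂z = 0
∂L/∂z = ∂L/∂h · ∂h/∂z = 8 × 0 = 0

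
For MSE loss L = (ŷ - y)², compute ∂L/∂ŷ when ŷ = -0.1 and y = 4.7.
∂L/∂ŷ = -9.6

∂L/∂ŷ = 2(ŷ - y) = 2(-0.1 - 4.7) = 2(-4.8) = -9.6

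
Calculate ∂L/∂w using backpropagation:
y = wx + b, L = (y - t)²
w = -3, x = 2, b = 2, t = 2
∂L/∂w = -24

y = wx + b = (-3)(2) + 2 = -4
∂L/∂y = 2(y - t) = 2(-4 - 2) = -12
∂y/∂w = x = 2
∂L/∂w = ∂L/∂y · ∂y/∂w = -12 × 2 = -24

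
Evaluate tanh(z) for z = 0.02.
0.02

tanh(0.02) = (e^(0.02) - e^(-0.02))/(e^(0.02) + e^(-0.02)) = 0.02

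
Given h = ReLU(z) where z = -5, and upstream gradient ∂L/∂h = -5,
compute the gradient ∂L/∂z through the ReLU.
∂L/∂z = 0

h = ReLU(-5) = 0
Since z < 0: ∂h/∂z = 0
∂L/∂z = ∂L/∂h · ∂h/∂z = -5 × 0 = 0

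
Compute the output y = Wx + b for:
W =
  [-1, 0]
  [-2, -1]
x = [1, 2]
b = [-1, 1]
y = [-2, -3]

Wx = [-1×1 + 0×2, -2×1 + -1×2]
   = [-1, -4]
y = Wx + b = [-1 + -1, -4 + 1] = [-2, -3]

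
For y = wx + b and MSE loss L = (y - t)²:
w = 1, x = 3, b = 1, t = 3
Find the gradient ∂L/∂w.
∂L/∂w = 6

y = wx + b = (1)(3) + 1 = 4
∂L/∂y = 2(y - t) = 2(4 - 3) = 2
∂y/∂w = x = 3
∂L/∂w = ∂L/∂y · ∂y/∂w = 2 × 3 = 6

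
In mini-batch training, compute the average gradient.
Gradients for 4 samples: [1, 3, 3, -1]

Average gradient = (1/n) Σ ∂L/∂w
Average gradient = 1.5

Average = (1/4)(1 + 3 + 3 + -1) = 6/4 = 1.5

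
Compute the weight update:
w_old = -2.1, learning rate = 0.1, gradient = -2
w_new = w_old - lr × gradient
w_new = -1.9

w_new = w - η·∂L/∂w = -2.1 - 0.1×(-2) = -2.1 - (-0.2) = -1.9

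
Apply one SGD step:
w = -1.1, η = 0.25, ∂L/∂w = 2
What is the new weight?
w_new = -1.6

w_new = w - η·∂L/∂w = -1.1 - 0.25×(2) = -1.1 - (0.5) = -1.6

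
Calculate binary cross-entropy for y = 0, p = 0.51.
L = 0.7133

L = -0·log(0.51) - 1·log(0.49) = -log(0.49) = 0.7133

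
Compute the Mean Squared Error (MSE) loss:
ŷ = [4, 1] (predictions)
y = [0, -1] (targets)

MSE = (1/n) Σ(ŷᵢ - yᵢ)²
MSE = 10

MSE = (1/2)((4-0)² + (1--1)²) = (1/2)(16 + 4) = 10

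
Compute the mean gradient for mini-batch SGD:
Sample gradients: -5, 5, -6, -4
Average gradient = -2.5

Average = (1/4)(-5 + 5 + -6 + -4) = -10/4 = -2.5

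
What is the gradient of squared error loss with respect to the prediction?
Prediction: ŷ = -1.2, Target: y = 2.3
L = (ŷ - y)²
∂L/∂ŷ = -7.0

∂L/∂ŷ = 2(ŷ - y) = 2(-1.2 - 2.3) = 2(-3.5) = -7.0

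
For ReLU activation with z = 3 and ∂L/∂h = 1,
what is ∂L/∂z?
∂L/∂z = 1

h = ReLU(3) = 3
Since z > 0: ∂h/∂z = 1
∂L/∂z = ∂L/∂h · ∂h/∂z = 1 × 1 = 1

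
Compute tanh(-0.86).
-0.6963

tanh(-0.86) = (e^(-0.86) - e^(0.86))/(e^(-0.86) + e^(0.86)) = -0.6963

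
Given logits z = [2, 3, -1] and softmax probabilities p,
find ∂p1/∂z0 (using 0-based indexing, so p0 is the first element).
∂p1/∂z0 = -0.1915

p = softmax(z) = [0.2654, 0.7214, 0.01321]
p1 = 0.7214, p0 = 0.2654

∂p1/∂z0 = -p1 × p0 = -0.7214 × 0.2654 = -0.1915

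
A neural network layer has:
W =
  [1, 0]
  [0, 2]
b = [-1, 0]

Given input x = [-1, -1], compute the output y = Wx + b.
y = [-2, -2]

Wx = [1×-1 + 0×-1, 0×-1 + 2×-1]
   = [-1, -2]
y = Wx + b = [-1 + -1, -2 + 0] = [-2, -2]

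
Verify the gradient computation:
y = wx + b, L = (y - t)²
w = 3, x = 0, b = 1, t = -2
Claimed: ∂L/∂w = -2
Incorrect

y = (3)(0) + 1 = 1
∂L/∂y = 2(y - t) = 2(1 - -2) = 6
∂y/∂w = x = 0
∂L/∂w = 6 × 0 = 0

Claimed value: -2
Incorrect: The correct gradient is 0.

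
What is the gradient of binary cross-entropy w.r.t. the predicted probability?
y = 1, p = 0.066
∂L/∂p = -15.15

∂L/∂p = -y/p + (1-y)/(1-p) = -1/0.066 + 0 = -15.15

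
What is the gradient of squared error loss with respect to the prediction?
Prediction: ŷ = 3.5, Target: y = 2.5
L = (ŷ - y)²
∂L/∂ŷ = 2.0

∂L/∂ŷ = 2(ŷ - y) = 2(3.5 - 2.5) = 2(1.0) = 2.0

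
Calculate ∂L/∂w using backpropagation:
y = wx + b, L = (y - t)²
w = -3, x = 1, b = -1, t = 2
∂L/∂w = -12

y = wx + b = (-3)(1) + -1 = -4
∂L/∂y = 2(y - t) = 2(-4 - 2) = -12
∂y/∂w = x = 1
∂L/∂w = ∂L/∂y · ∂y/∂w = -12 × 1 = -12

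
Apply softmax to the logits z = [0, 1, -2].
p = [0.2595, 0.7054, 0.0351]

exp(z) = [1, 2.718, 0.1353]
Sum = 3.854
p = [0.2595, 0.7054, 0.0351]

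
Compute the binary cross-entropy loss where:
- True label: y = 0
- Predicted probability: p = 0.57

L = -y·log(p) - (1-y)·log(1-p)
L = 0.844

L = -0·log(0.57) - 1·log(0.43) = -log(0.43) = 0.844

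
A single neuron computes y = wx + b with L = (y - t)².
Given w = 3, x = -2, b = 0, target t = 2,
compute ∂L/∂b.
∂L/∂b = -16

y = wx + b = (3)(-2) + 0 = -6
∂L/∂y = 2(y - t) = 2(-6 - 2) = -16
∂y/∂b = 1
∂L/∂b = ∂L/∂y · ∂y/∂b = -16 × 1 = -16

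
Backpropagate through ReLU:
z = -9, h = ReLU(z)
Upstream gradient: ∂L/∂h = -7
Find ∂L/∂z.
∂L/∂z = 0

h = ReLU(-9) = 0
Since z < 0: ∂h/∂z = 0
∂L/∂z = ∂L/∂h · ∂h/∂z = -7 × 0 = 0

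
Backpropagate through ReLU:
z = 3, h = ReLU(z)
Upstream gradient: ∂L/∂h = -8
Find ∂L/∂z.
∂L/∂z = -8

h = ReLU(3) = 3
Since z > 0: ∂h/∂z = 1
∂L/∂z = ∂L/∂h · ∂h/∂z = -8 × 1 = -8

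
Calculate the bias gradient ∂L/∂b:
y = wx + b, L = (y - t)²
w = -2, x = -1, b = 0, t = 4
∂L/∂b = -4

y = wx + b = (-2)(-1) + 0 = 2
∂L/∂y = 2(y - t) = 2(2 - 4) = -4
∂y/∂b = 1
∂L/∂b = ∂L/∂y · ∂y/∂b = -4 × 1 = -4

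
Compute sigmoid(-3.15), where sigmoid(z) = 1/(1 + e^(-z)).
0.04109

sigmoid(-3.15) = 1/(1 + e^(3.15)) = 1/(1 + 23.34) = 0.04109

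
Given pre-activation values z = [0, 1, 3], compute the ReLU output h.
h = [0, 1, 3]

ReLU applied element-wise: max(0,0)=0, max(0,1)=1, max(0,3)=3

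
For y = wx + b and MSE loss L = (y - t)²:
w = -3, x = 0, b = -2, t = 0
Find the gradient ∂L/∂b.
∂L/∂b = -4

y = wx + b = (-3)(0) + -2 = -2
∂L/∂y = 2(y - t) = 2(-2 - 0) = -4
∂y/∂b = 1
∂L/∂b = ∂L/∂y · ∂y/∂b = -4 × 1 = -4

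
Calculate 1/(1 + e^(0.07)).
0.4825

sigmoid(-0.07) = 1/(1 + e^(0.07)) = 1/(1 + 1.073) = 0.4825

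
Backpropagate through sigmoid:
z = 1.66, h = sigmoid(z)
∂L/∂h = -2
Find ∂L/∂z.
∂L/∂z = -0.2685

σ(1.66) = 0.8402
σ'(1.66) = σ(1.66)(1 - σ(1.66)) = 0.8402 × 0.1598 = 0.1342
∂L/∂z = ∂L/∂h · σ'(z) = -2 × 0.1342 = -0.2685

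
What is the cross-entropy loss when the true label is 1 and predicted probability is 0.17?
L = 1.772

L = -1·log(0.17) - 0·log(0.83) = -log(0.17) = 1.772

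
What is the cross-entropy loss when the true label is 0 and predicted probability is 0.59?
L = 0.8916

L = -0·log(0.59) - 1·log(0.41) = -log(0.41) = 0.8916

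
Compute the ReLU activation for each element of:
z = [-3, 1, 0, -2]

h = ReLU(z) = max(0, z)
h = [0, 1, 0, 0]

ReLU applied element-wise: max(0,-3)=0, max(0,1)=1, max(0,0)=0, max(0,-2)=0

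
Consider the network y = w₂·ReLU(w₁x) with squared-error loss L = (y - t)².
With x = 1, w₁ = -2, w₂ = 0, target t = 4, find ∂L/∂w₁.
∂L/∂w₁ = 0

Forward pass:
z = w₁x = -2×1 = -2
h = ReLU(-2) = 0
y = w₂h = 0×0 = 0

Backward pass:
∂L/∂y = 2(y - t) = 2(0 - 4) = -8
∂y/∂h = w₂ = 0
∂h/∂z = 0 (ReLU derivative)
∂z/∂w₁ = x = 1

∂L/∂w₁ = -8 × 0 × 0 × 1 = 0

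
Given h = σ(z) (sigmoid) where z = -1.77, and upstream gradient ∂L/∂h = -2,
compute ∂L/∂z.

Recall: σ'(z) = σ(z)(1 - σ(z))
∂L/∂z = -0.2487

σ(-1.77) = 0.1455
σ'(-1.77) = σ(-1.77)(1 - σ(-1.77)) = 0.1455 × 0.8545 = 0.1244
∂L/∂z = ∂L/∂h · σ'(z) = -2 × 0.1244 = -0.2487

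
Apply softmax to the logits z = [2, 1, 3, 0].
p = [0.2369, 0.0871, 0.6439, 0.0321]

exp(z) = [7.389, 2.718, 20.09, 1]
Sum = 31.19
p = [0.2369, 0.0871, 0.6439, 0.0321]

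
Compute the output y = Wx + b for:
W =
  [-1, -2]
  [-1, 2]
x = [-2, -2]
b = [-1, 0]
y = [5, -2]

Wx = [-1×-2 + -2×-2, -1×-2 + 2×-2]
   = [6, -2]
y = Wx + b = [6 + -1, -2 + 0] = [5, -2]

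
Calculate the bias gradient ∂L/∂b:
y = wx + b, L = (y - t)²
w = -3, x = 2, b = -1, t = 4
∂L/∂b = -22

y = wx + b = (-3)(2) + -1 = -7
∂L/∂y = 2(y - t) = 2(-7 - 4) = -22
∂y/∂b = 1
∂L/∂b = ∂L/∂y · ∂y/∂b = -22 × 1 = -22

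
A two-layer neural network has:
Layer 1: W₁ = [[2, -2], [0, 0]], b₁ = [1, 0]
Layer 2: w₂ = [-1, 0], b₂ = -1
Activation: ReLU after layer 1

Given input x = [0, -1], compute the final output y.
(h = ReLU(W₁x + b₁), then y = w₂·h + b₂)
y = -4

Layer 1 pre-activation: z₁ = [3, 0]
After ReLU: h = [3, 0]
Layer 2 output: y = -1×3 + 0×0 + -1 = -4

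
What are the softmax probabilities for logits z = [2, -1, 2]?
p = [0.4879, 0.0243, 0.4879]

exp(z) = [7.389, 0.3679, 7.389]
Sum = 15.15
p = [0.4879, 0.0243, 0.4879]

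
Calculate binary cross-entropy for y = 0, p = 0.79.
L = 1.561

L = -0·log(0.79) - 1·log(0.21) = -log(0.21) = 1.561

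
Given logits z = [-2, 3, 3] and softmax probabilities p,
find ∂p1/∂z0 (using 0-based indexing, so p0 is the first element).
∂p1/∂z0 = -0.001673

p = softmax(z) = [0.003358, 0.4983, 0.4983]
p1 = 0.4983, p0 = 0.003358

∂p1/∂z0 = -p1 × p0 = -0.4983 × 0.003358 = -0.001673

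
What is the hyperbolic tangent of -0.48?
-0.4462

tanh(-0.48) = (e^(-0.48) - e^(0.48))/(e^(-0.48) + e^(0.48)) = -0.4462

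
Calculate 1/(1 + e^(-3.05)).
0.9548

sigmoid(3.05) = 1/(1 + e^(-3.05)) = 1/(1 + 0.04736) = 0.9548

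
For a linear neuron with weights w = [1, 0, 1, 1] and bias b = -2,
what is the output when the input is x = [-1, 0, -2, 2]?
y = -3

y = (1)(-1) + (0)(0) + (1)(-2) + (1)(2) + -2 = -3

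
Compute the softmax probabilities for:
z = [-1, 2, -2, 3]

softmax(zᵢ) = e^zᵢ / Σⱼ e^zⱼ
p = [0.0131, 0.2641, 0.0048, 0.7179]

exp(z) = [0.3679, 7.389, 0.1353, 20.09]
Sum = 27.98
p = [0.0131, 0.2641, 0.0048, 0.7179]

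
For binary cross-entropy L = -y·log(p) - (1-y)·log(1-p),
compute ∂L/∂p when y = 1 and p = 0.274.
∂L/∂p = -3.65

∂L/∂p = -y/p + (1-y)/(1-p) = -1/0.274 + 0 = -3.65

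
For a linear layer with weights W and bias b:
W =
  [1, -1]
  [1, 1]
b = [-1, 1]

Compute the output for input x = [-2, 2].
y = [-5, 1]

Wx = [1×-2 + -1×2, 1×-2 + 1×2]
   = [-4, 0]
y = Wx + b = [-4 + -1, 0 + 1] = [-5, 1]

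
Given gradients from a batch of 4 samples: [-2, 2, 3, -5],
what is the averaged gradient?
Average gradient = -0.5

Average = (1/4)(-2 + 2 + 3 + -5) = -2/4 = -0.5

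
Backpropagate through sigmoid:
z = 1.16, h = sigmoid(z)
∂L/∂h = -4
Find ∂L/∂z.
∂L/∂z = -0.7268

σ(1.16) = 0.7613
σ'(1.16) = σ(1.16)(1 - σ(1.16)) = 0.7613 × 0.2387 = 0.1817
∂L/∂z = ∂L/∂h · σ'(z) = -4 × 0.1817 = -0.7268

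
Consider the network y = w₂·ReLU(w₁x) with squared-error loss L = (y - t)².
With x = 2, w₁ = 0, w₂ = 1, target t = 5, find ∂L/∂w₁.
∂L/∂w₁ = 0

Forward pass:
z = w₁x = 0×2 = 0
h = ReLU(0) = 0
y = w₂h = 1×0 = 0

Backward pass:
∂L/∂y = 2(y - t) = 2(0 - 5) = -10
∂y/∂h = w₂ = 1
∂h/∂z = 0 (ReLU derivative)
∂z/∂w₁ = x = 2

∂L/∂w₁ = -10 × 1 × 0 × 2 = 0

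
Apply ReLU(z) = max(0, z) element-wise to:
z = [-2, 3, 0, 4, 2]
h = [0, 3, 0, 4, 2]

ReLU applied element-wise: max(0,-2)=0, max(0,3)=3, max(0,0)=0, max(0,4)=4, max(0,2)=2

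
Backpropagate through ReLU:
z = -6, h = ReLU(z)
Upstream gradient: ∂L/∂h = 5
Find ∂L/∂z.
∂L/∂z = 0

h = ReLU(-6) = 0
Since z < 0: ∂h/∂z = 0
∂L/∂z = ∂L/∂h · ∂h/∂z = 5 × 0 = 0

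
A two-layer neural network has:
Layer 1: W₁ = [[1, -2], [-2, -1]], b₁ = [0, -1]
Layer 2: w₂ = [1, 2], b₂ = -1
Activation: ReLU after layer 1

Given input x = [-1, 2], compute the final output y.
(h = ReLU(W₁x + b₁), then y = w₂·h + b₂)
y = -1

Layer 1 pre-activation: z₁ = [-5, -1]
After ReLU: h = [0, 0]
Layer 2 output: y = 1×0 + 2×0 + -1 = -1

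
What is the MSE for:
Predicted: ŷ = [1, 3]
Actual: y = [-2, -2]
MSE = 17

MSE = (1/2)((1--2)² + (3--2)²) = (1/2)(9 + 25) = 17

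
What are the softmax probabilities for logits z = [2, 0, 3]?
p = [0.2595, 0.0351, 0.7054]

exp(z) = [7.389, 1, 20.09]
Sum = 28.47
p = [0.2595, 0.0351, 0.7054]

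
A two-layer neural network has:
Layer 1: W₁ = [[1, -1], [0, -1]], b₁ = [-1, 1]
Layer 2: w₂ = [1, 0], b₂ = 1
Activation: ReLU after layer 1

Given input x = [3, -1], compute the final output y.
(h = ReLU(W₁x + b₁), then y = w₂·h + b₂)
y = 4

Layer 1 pre-activation: z₁ = [3, 2]
After ReLU: h = [3, 2]
Layer 2 output: y = 1×3 + 0×2 + 1 = 4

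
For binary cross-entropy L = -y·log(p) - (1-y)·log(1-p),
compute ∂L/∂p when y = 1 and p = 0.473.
∂L/∂p = -2.114

∂L/∂p = -y/p + (1-y)/(1-p) = -1/0.473 + 0 = -2.114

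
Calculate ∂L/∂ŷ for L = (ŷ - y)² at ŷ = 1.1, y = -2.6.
∂L/∂ŷ = 7.4

∂L/∂ŷ = 2(ŷ - y) = 2(1.1 - -2.6) = 2(3.7) = 7.4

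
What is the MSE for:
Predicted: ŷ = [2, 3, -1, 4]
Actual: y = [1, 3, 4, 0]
MSE = 10.5

MSE = (1/4)((2-1)² + (3-3)² + (-1-4)² + (4-0)²) = (1/4)(1 + 0 + 25 + 16) = 10.5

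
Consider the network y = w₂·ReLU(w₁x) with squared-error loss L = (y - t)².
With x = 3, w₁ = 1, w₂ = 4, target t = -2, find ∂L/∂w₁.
∂L/∂w₁ = 336

Forward pass:
z = w₁x = 1×3 = 3
h = ReLU(3) = 3
y = w₂h = 4×3 = 12

Backward pass:
∂L/∂y = 2(y - t) = 2(12 - -2) = 28
∂y/∂h = w₂ = 4
∂h/∂z = 1 (ReLU derivative)
∂z/∂w₁ = x = 3

∂L/∂w₁ = 28 × 4 × 1 × 3 = 336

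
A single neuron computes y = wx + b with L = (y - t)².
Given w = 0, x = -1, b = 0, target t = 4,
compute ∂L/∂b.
∂L/∂b = -8

y = wx + b = (0)(-1) + 0 = 0
∂L/∂y = 2(y - t) = 2(0 - 4) = -8
∂y/∂b = 1
∂L/∂b = ∂L/∂y · ∂y/∂b = -8 × 1 = -8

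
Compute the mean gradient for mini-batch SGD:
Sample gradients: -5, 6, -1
Average gradient = 0

Average = (1/3)(-5 + 6 + -1) = 0/3 = 0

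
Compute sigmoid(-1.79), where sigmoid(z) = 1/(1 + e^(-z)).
0.1431

sigmoid(-1.79) = 1/(1 + e^(1.79)) = 1/(1 + 5.989) = 0.1431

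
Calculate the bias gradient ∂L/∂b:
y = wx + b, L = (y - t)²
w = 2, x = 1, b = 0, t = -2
∂L/∂b = 8

y = wx + b = (2)(1) + 0 = 2
∂L/∂y = 2(y - t) = 2(2 - -2) = 8
∂y/∂b = 1
∂L/∂b = ∂L/∂y · ∂y/∂b = 8 × 1 = 8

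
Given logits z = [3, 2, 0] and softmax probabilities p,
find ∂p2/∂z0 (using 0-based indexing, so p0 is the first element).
∂p2/∂z0 = -0.02477

p = softmax(z) = [0.7054, 0.2595, 0.03512]
p2 = 0.03512, p0 = 0.7054

∂p2/∂z0 = -p2 × p0 = -0.03512 × 0.7054 = -0.02477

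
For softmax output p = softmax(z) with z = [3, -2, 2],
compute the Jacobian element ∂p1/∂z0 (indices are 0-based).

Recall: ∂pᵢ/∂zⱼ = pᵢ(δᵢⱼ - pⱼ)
∂p1/∂z0 = -0.003566

p = softmax(z) = [0.7275, 0.004902, 0.2676]
p1 = 0.004902, p0 = 0.7275

∂p1/∂z0 = -p1 × p0 = -0.004902 × 0.7275 = -0.003566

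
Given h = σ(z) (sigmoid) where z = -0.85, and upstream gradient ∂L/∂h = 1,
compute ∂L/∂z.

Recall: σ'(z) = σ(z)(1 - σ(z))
∂L/∂z = 0.2098

σ(-0.85) = 0.2994
σ'(-0.85) = σ(-0.85)(1 - σ(-0.85)) = 0.2994 × 0.7006 = 0.2098
∂L/∂z = ∂L/∂h · σ'(z) = 1 × 0.2098 = 0.2098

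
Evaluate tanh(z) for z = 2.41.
0.984

tanh(2.41) = (e^(2.41) - e^(-2.41))/(e^(2.41) + e^(-2.41)) = 0.984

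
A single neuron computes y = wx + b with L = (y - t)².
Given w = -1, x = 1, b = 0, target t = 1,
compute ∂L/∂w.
∂L/∂w = -4

y = wx + b = (-1)(1) + 0 = -1
∂L/∂y = 2(y - t) = 2(-1 - 1) = -4
∂y/∂w = x = 1
∂L/∂w = ∂L/∂y · ∂y/∂w = -4 × 1 = -4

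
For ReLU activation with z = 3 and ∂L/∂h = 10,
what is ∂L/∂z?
∂L/∂z = 10

h = ReLU(3) = 3
Since z > 0: ∂h/∂z = 1
∂L/∂z = ∂L/∂h · ∂h/∂z = 10 × 1 = 10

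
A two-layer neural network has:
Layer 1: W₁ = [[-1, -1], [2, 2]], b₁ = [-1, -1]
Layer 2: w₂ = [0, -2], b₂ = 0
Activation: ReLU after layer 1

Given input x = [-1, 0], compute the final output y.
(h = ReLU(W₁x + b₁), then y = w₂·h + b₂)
y = 0

Layer 1 pre-activation: z₁ = [0, -3]
After ReLU: h = [0, 0]
Layer 2 output: y = 0×0 + -2×0 + 0 = 0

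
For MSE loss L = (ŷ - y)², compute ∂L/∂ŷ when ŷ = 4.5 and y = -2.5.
∂L/∂ŷ = 14.0

∂L/∂ŷ = 2(ŷ - y) = 2(4.5 - -2.5) = 2(7.0) = 14.0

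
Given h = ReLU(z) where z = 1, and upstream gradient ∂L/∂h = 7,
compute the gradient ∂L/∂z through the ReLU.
∂L/∂z = 7

h = ReLU(1) = 1
Since z > 0: ∂h/∂z = 1
∂L/∂z = ∂L/∂h · ∂h/∂z = 7 × 1 = 7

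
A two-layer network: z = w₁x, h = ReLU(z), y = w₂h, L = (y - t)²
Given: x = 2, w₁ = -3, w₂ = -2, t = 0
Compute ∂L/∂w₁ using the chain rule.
∂L/∂w₁ = 0

Forward pass:
z = w₁x = -3×2 = -6
h = ReLU(-6) = 0
y = w₂h = -2×0 = 0

Backward pass:
∂L/∂y = 2(y - t) = 2(0 - 0) = 0
∂y/∂h = w₂ = -2
∂h/∂z = 0 (ReLU derivative)
∂z/∂w₁ = x = 2

∂L/∂w₁ = 0 × -2 × 0 × 2 = 0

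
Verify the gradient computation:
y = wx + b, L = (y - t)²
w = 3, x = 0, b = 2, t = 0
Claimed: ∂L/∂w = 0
Correct

y = (3)(0) + 2 = 2
∂L/∂y = 2(y - t) = 2(2 - 0) = 4
∂y/∂w = x = 0
∂L/∂w = 4 × 0 = 0

Claimed value: 0
Correct: The correct gradient is 0.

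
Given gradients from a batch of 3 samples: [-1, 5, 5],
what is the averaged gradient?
Average gradient = 3

Average = (1/3)(-1 + 5 + 5) = 9/3 = 3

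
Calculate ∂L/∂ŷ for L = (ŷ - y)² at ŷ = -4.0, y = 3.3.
∂L/∂ŷ = -14.6

∂L/∂ŷ = 2(ŷ - y) = 2(-4.0 - 3.3) = 2(-7.3) = -14.6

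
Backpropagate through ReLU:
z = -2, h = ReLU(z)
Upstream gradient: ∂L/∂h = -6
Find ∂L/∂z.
∂L/∂z = 0

h = ReLU(-2) = 0
Since z < 0: ∂h/∂z = 0
∂L/∂z = ∂L/∂h · ∂h/∂z = -6 × 0 = 0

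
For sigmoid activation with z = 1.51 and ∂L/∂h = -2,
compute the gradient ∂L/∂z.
∂L/∂z = -0.2964

σ(1.51) = 0.8191
σ'(1.51) = σ(1.51)(1 - σ(1.51)) = 0.8191 × 0.1809 = 0.1482
∂L/∂z = ∂L/∂h · σ'(z) = -2 × 0.1482 = -0.2964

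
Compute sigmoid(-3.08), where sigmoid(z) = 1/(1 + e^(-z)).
0.04394

sigmoid(-3.08) = 1/(1 + e^(3.08)) = 1/(1 + 21.76) = 0.04394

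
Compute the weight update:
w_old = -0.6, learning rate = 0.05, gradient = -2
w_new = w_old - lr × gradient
w_new = -0.5

w_new = w - η·∂L/∂w = -0.6 - 0.05×(-2) = -0.6 - (-0.1) = -0.5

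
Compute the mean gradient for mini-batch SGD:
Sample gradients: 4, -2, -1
Average gradient = 0.3333

Average = (1/3)(4 + -2 + -1) = 1/3 = 0.3333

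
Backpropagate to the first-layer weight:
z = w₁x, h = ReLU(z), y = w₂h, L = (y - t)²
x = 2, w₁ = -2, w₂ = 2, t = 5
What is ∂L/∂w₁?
∂L/∂w₁ = 0

Forward pass:
z = w₁x = -2×2 = -4
h = ReLU(-4) = 0
y = w₂h = 2×0 = 0

Backward pass:
∂L/∂y = 2(y - t) = 2(0 - 5) = -10
∂y/∂h = w₂ = 2
∂h/∂z = 0 (ReLU derivative)
∂z/∂w₁ = x = 2

∂L/∂w₁ = -10 × 2 × 0 × 2 = 0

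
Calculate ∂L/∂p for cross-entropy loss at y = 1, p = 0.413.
∂L/∂p = -2.421

∂L/∂p = -y/p + (1-y)/(1-p) = -1/0.413 + 0 = -2.421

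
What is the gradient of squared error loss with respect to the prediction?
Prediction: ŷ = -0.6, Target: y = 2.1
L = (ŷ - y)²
∂L/∂ŷ = -5.4

∂L/∂ŷ = 2(ŷ - y) = 2(-0.6 - 2.1) = 2(-2.7) = -5.4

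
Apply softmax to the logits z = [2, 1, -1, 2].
p = [0.4136, 0.1522, 0.0206, 0.4136]

exp(z) = [7.389, 2.718, 0.3679, 7.389]
Sum = 17.86
p = [0.4136, 0.1522, 0.0206, 0.4136]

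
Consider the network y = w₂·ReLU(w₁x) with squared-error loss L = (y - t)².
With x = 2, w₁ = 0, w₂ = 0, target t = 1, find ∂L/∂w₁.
∂L/∂w₁ = 0

Forward pass:
z = w₁x = 0×2 = 0
h = ReLU(0) = 0
y = w₂h = 0×0 = 0

Backward pass:
∂L/∂y = 2(y - t) = 2(0 - 1) = -2
∂y/∂h = w₂ = 0
∂h/∂z = 0 (ReLU derivative)
∂z/∂w₁ = x = 2

∂L/∂w₁ = -2 × 0 × 0 × 2 = 0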